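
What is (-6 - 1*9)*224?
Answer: -3360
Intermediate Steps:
(-6 - 1*9)*224 = (-6 - 9)*224 = -15*224 = -3360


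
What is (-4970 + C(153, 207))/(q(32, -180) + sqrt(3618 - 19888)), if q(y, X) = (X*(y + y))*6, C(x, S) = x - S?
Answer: 34725888/477759067 + 2512*I*sqrt(16270)/2388795335 ≈ 0.072685 + 0.00013413*I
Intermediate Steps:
q(y, X) = 12*X*y (q(y, X) = (X*(2*y))*6 = (2*X*y)*6 = 12*X*y)
(-4970 + C(153, 207))/(q(32, -180) + sqrt(3618 - 19888)) = (-4970 + (153 - 1*207))/(12*(-180)*32 + sqrt(3618 - 19888)) = (-4970 + (153 - 207))/(-69120 + sqrt(-16270)) = (-4970 - 54)/(-69120 + I*sqrt(16270)) = -5024/(-69120 + I*sqrt(16270))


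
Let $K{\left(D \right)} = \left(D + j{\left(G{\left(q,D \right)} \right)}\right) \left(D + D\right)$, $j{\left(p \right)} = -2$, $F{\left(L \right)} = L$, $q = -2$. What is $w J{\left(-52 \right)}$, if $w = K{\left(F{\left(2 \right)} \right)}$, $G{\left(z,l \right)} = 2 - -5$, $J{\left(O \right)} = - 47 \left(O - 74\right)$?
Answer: $0$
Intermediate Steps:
$J{\left(O \right)} = 3478 - 47 O$ ($J{\left(O \right)} = - 47 \left(-74 + O\right) = 3478 - 47 O$)
$G{\left(z,l \right)} = 7$ ($G{\left(z,l \right)} = 2 + 5 = 7$)
$K{\left(D \right)} = 2 D \left(-2 + D\right)$ ($K{\left(D \right)} = \left(D - 2\right) \left(D + D\right) = \left(-2 + D\right) 2 D = 2 D \left(-2 + D\right)$)
$w = 0$ ($w = 2 \cdot 2 \left(-2 + 2\right) = 2 \cdot 2 \cdot 0 = 0$)
$w J{\left(-52 \right)} = 0 \left(3478 - -2444\right) = 0 \left(3478 + 2444\right) = 0 \cdot 5922 = 0$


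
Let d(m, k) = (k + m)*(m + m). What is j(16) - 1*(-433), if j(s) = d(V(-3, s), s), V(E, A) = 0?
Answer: 433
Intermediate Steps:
d(m, k) = 2*m*(k + m) (d(m, k) = (k + m)*(2*m) = 2*m*(k + m))
j(s) = 0 (j(s) = 2*0*(s + 0) = 2*0*s = 0)
j(16) - 1*(-433) = 0 - 1*(-433) = 0 + 433 = 433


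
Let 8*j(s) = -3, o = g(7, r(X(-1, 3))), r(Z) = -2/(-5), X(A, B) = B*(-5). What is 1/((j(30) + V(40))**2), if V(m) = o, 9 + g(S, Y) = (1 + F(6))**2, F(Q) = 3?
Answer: 64/2809 ≈ 0.022784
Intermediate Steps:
X(A, B) = -5*B
r(Z) = 2/5 (r(Z) = -2*(-1/5) = 2/5)
g(S, Y) = 7 (g(S, Y) = -9 + (1 + 3)**2 = -9 + 4**2 = -9 + 16 = 7)
o = 7
j(s) = -3/8 (j(s) = (1/8)*(-3) = -3/8)
V(m) = 7
1/((j(30) + V(40))**2) = 1/((-3/8 + 7)**2) = 1/((53/8)**2) = 1/(2809/64) = 64/2809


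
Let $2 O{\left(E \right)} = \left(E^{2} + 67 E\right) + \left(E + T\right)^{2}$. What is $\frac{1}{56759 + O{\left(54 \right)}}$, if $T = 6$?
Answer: $\frac{1}{61826} \approx 1.6174 \cdot 10^{-5}$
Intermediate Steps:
$O{\left(E \right)} = \frac{E^{2}}{2} + \frac{\left(6 + E\right)^{2}}{2} + \frac{67 E}{2}$ ($O{\left(E \right)} = \frac{\left(E^{2} + 67 E\right) + \left(E + 6\right)^{2}}{2} = \frac{\left(E^{2} + 67 E\right) + \left(6 + E\right)^{2}}{2} = \frac{E^{2} + \left(6 + E\right)^{2} + 67 E}{2} = \frac{E^{2}}{2} + \frac{\left(6 + E\right)^{2}}{2} + \frac{67 E}{2}$)
$\frac{1}{56759 + O{\left(54 \right)}} = \frac{1}{56759 + \left(18 + 54^{2} + \frac{79}{2} \cdot 54\right)} = \frac{1}{56759 + \left(18 + 2916 + 2133\right)} = \frac{1}{56759 + 5067} = \frac{1}{61826}$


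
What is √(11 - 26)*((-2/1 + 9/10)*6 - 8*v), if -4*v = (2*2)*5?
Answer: 167*I*√15/5 ≈ 129.36*I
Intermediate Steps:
v = -5 (v = -2*2*5/4 = -5 ≈ -5.0000)
√(11 - 26)*((-2/1 + 9/10)*6 - 8*v) = √(11 - 26)*((-2/1 + 9/10)*6 - 8*(-5)) = √(-15)*((-2*1 + 9*(⅒))*6 + 40) = (I*√15)*((-2 + 9/10)*6 + 40) = (I*√15)*(-11/10*6 + 40) = (I*√15)*(-33/5 + 40) = (I*√15)*(167/5) = 167*I*√15/5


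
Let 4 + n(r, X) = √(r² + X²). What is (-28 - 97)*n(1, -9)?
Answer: 500 - 125*√82 ≈ -631.92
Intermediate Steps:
n(r, X) = -4 + √(X² + r²) (n(r, X) = -4 + √(r² + X²) = -4 + √(X² + r²))
(-28 - 97)*n(1, -9) = (-28 - 97)*(-4 + √((-9)² + 1²)) = -125*(-4 + √(81 + 1)) = -125*(-4 + √82) = 500 - 125*√82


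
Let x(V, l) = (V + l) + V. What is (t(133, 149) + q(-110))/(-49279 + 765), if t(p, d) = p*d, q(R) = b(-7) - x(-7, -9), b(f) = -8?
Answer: -9916/24257 ≈ -0.40879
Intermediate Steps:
x(V, l) = l + 2*V
q(R) = 15 (q(R) = -8 - (-9 + 2*(-7)) = -8 - (-9 - 14) = -8 - 1*(-23) = -8 + 23 = 15)
t(p, d) = d*p
(t(133, 149) + q(-110))/(-49279 + 765) = (149*133 + 15)/(-49279 + 765) = (19817 + 15)/(-48514) = 19832*(-1/48514) = -9916/24257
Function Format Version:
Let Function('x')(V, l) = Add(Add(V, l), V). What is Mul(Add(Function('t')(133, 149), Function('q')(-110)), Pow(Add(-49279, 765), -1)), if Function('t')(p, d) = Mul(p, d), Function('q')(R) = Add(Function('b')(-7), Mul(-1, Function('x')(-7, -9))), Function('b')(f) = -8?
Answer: Rational(-9916, 24257) ≈ -0.40879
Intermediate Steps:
Function('x')(V, l) = Add(l, Mul(2, V))
Function('q')(R) = 15 (Function('q')(R) = Add(-8, Mul(-1, Add(-9, Mul(2, -7)))) = Add(-8, Mul(-1, Add(-9, -14))) = Add(-8, Mul(-1, -23)) = Add(-8, 23) = 15)
Function('t')(p, d) = Mul(d, p)
Mul(Add(Function('t')(133, 149), Function('q')(-110)), Pow(Add(-49279, 765), -1)) = Mul(Add(Mul(149, 133), 15), Pow(Add(-49279, 765), -1)) = Mul(Add(19817, 15), Pow(-48514, -1)) = Mul(19832, Rational(-1, 48514)) = Rational(-9916, 24257)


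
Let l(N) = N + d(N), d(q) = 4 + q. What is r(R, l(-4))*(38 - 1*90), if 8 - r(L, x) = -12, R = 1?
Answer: -1040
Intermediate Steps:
l(N) = 4 + 2*N (l(N) = N + (4 + N) = 4 + 2*N)
r(L, x) = 20 (r(L, x) = 8 - 1*(-12) = 8 + 12 = 20)
r(R, l(-4))*(38 - 1*90) = 20*(38 - 1*90) = 20*(38 - 90) = 20*(-52) = -1040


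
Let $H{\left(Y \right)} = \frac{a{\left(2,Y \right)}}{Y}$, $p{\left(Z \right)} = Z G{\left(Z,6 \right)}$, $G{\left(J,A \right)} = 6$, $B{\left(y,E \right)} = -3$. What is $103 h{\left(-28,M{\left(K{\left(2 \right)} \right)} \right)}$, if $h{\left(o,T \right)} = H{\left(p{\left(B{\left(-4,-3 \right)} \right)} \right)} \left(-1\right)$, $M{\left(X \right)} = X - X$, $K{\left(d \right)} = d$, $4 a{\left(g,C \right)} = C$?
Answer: $- \frac{103}{4} \approx -25.75$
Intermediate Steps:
$a{\left(g,C \right)} = \frac{C}{4}$
$M{\left(X \right)} = 0$
$p{\left(Z \right)} = 6 Z$ ($p{\left(Z \right)} = Z 6 = 6 Z$)
$H{\left(Y \right)} = \frac{1}{4}$ ($H{\left(Y \right)} = \frac{\frac{1}{4} Y}{Y} = \frac{1}{4}$)
$h{\left(o,T \right)} = - \frac{1}{4}$ ($h{\left(o,T \right)} = \frac{1}{4} \left(-1\right) = - \frac{1}{4}$)
$103 h{\left(-28,M{\left(K{\left(2 \right)} \right)} \right)} = 103 \left(- \frac{1}{4}\right) = - \frac{103}{4}$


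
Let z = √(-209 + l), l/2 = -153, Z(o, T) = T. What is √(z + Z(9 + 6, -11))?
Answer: √(-11 + I*√515) ≈ 2.6664 + 4.2555*I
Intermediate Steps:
l = -306 (l = 2*(-153) = -306)
z = I*√515 (z = √(-209 - 306) = √(-515) = I*√515 ≈ 22.694*I)
√(z + Z(9 + 6, -11)) = √(I*√515 - 11) = √(-11 + I*√515)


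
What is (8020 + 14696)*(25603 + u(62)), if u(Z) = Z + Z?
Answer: 584414532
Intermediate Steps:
u(Z) = 2*Z
(8020 + 14696)*(25603 + u(62)) = (8020 + 14696)*(25603 + 2*62) = 22716*(25603 + 124) = 22716*25727 = 584414532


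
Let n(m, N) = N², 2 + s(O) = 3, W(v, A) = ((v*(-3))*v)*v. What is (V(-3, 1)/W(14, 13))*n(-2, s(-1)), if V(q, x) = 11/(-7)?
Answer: 11/57624 ≈ 0.00019089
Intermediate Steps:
W(v, A) = -3*v³ (W(v, A) = ((-3*v)*v)*v = (-3*v²)*v = -3*v³)
V(q, x) = -11/7 (V(q, x) = 11*(-⅐) = -11/7)
s(O) = 1 (s(O) = -2 + 3 = 1)
(V(-3, 1)/W(14, 13))*n(-2, s(-1)) = -11/(7*((-3*14³)))*1² = -11/(7*((-3*2744)))*1 = -11/7/(-8232)*1 = -11/7*(-1/8232)*1 = (11/57624)*1 = 11/57624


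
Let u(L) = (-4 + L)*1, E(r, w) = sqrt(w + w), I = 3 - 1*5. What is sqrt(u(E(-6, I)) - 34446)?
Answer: sqrt(-34450 + 2*I) ≈ 0.0054 + 185.61*I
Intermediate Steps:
I = -2 (I = 3 - 5 = -2)
E(r, w) = sqrt(2)*sqrt(w) (E(r, w) = sqrt(2*w) = sqrt(2)*sqrt(w))
u(L) = -4 + L
sqrt(u(E(-6, I)) - 34446) = sqrt((-4 + sqrt(2)*sqrt(-2)) - 34446) = sqrt((-4 + sqrt(2)*(I*sqrt(2))) - 34446) = sqrt((-4 + 2*I) - 34446) = sqrt(-34450 + 2*I)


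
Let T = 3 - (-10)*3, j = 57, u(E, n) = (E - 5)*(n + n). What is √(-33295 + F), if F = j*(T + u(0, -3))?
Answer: 2*I*√7426 ≈ 172.35*I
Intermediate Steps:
u(E, n) = 2*n*(-5 + E) (u(E, n) = (-5 + E)*(2*n) = 2*n*(-5 + E))
T = 33 (T = 3 - 5*(-6) = 3 + 30 = 33)
F = 3591 (F = 57*(33 + 2*(-3)*(-5 + 0)) = 57*(33 + 2*(-3)*(-5)) = 57*(33 + 30) = 57*63 = 3591)
√(-33295 + F) = √(-33295 + 3591) = √(-29704) = 2*I*√7426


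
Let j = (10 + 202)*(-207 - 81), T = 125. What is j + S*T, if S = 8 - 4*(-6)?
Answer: -57056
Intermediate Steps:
S = 32 (S = 8 + 24 = 32)
j = -61056 (j = 212*(-288) = -61056)
j + S*T = -61056 + 32*125 = -61056 + 4000 = -57056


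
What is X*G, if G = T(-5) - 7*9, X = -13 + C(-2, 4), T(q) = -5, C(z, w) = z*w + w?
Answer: 1156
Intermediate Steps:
C(z, w) = w + w*z (C(z, w) = w*z + w = w + w*z)
X = -17 (X = -13 + 4*(1 - 2) = -13 + 4*(-1) = -13 - 4 = -17)
G = -68 (G = -5 - 7*9 = -5 - 63 = -68)
X*G = -17*(-68) = 1156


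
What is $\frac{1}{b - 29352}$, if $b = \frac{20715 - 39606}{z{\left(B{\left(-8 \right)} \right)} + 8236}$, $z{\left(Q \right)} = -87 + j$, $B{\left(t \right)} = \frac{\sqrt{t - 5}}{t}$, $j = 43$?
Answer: $- \frac{8192}{240470475} \approx -3.4067 \cdot 10^{-5}$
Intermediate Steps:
$B{\left(t \right)} = \frac{\sqrt{-5 + t}}{t}$
$z{\left(Q \right)} = -44$ ($z{\left(Q \right)} = -87 + 43 = -44$)
$b = - \frac{18891}{8192}$ ($b = \frac{20715 - 39606}{-44 + 8236} = \frac{20715 - 39606}{8192} = \left(-18891\right) \frac{1}{8192} = - \frac{18891}{8192} \approx -2.306$)
$\frac{1}{b - 29352} = \frac{1}{- \frac{18891}{8192} - 29352} = \frac{1}{- \frac{240470475}{8192}} = - \frac{8192}{240470475}$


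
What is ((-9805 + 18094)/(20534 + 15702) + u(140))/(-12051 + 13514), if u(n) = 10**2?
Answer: 3631889/53013268 ≈ 0.068509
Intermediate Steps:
u(n) = 100
((-9805 + 18094)/(20534 + 15702) + u(140))/(-12051 + 13514) = ((-9805 + 18094)/(20534 + 15702) + 100)/(-12051 + 13514) = (8289/36236 + 100)/1463 = (8289*(1/36236) + 100)*(1/1463) = (8289/36236 + 100)*(1/1463) = (3631889/36236)*(1/1463) = 3631889/53013268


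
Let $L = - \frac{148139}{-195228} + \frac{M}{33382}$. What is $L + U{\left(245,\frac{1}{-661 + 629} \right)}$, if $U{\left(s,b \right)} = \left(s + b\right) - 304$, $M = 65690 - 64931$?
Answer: $- \frac{1518477079693}{26068404384} \approx -58.25$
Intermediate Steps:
$M = 759$
$U{\left(s,b \right)} = -304 + b + s$ ($U{\left(s,b \right)} = \left(b + s\right) - 304 = -304 + b + s$)
$L = \frac{2546677075}{3258550548}$ ($L = - \frac{148139}{-195228} + \frac{759}{33382} = \left(-148139\right) \left(- \frac{1}{195228}\right) + 759 \cdot \frac{1}{33382} = \frac{148139}{195228} + \frac{759}{33382} = \frac{2546677075}{3258550548} \approx 0.78154$)
$L + U{\left(245,\frac{1}{-661 + 629} \right)} = \frac{2546677075}{3258550548} + \left(-304 + \frac{1}{-661 + 629} + 245\right) = \frac{2546677075}{3258550548} + \left(-304 + \frac{1}{-32} + 245\right) = \frac{2546677075}{3258550548} - \frac{1889}{32} = - \frac{1518477079693}{26068404384}$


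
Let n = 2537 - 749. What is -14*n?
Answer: -25032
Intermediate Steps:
n = 1788
-14*n = -14*1788 = -25032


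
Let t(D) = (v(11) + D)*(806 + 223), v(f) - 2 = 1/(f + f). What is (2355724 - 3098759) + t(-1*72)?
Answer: -17930401/22 ≈ -8.1502e+5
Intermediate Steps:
v(f) = 2 + 1/(2*f) (v(f) = 2 + 1/(f + f) = 2 + 1/(2*f))
t(D) = 46305/22 + 1029*D (t(D) = ((2 + (1/2)/11) + D)*(806 + 223) = ((2 + (1/2)*(1/11)) + D)*1029 = ((2 + 1/22) + D)*1029 = (45/22 + D)*1029 = 46305/22 + 1029*D)
(2355724 - 3098759) + t(-1*72) = (2355724 - 3098759) + (46305/22 + 1029*(-1*72)) = -743035 + (46305/22 + 1029*(-72)) = -743035 + (46305/22 - 74088) = -743035 - 1583631/22 = -17930401/22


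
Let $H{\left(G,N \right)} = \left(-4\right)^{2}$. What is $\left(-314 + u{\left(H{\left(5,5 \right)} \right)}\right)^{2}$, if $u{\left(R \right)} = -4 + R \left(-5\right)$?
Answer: $158404$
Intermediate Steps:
$H{\left(G,N \right)} = 16$
$u{\left(R \right)} = -4 - 5 R$
$\left(-314 + u{\left(H{\left(5,5 \right)} \right)}\right)^{2} = \left(-314 - 84\right)^{2} = \left(-398\right)^{2} = 158404$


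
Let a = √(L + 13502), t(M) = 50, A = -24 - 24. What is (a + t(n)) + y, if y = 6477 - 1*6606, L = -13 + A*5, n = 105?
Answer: -79 + √13249 ≈ 36.104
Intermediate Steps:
A = -48
L = -253 (L = -13 - 48*5 = -13 - 240 = -253)
y = -129 (y = 6477 - 6606 = -129)
a = √13249 (a = √(-253 + 13502) = √13249 ≈ 115.10)
(a + t(n)) + y = (√13249 + 50) - 129 = (50 + √13249) - 129 = -79 + √13249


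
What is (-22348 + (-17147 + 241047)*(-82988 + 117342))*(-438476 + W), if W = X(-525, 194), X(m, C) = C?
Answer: -3371194252763064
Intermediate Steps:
W = 194
(-22348 + (-17147 + 241047)*(-82988 + 117342))*(-438476 + W) = (-22348 + (-17147 + 241047)*(-82988 + 117342))*(-438476 + 194) = (-22348 + 223900*34354)*(-438282) = (-22348 + 7691860600)*(-438282) = 7691838252*(-438282) = -3371194252763064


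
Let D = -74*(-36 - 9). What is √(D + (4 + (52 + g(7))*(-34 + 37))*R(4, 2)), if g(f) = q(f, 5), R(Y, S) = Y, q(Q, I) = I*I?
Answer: √4270 ≈ 65.345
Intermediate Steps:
q(Q, I) = I²
g(f) = 25 (g(f) = 5² = 25)
D = 3330 (D = -74*(-45) = 3330)
√(D + (4 + (52 + g(7))*(-34 + 37))*R(4, 2)) = √(3330 + (4 + (52 + 25)*(-34 + 37))*4) = √(3330 + (4 + 77*3)*4) = √(3330 + (4 + 231)*4) = √(3330 + 235*4) = √(3330 + 940) = √4270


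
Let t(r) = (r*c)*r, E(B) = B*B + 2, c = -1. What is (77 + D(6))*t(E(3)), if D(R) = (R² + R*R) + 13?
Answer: -19602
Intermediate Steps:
D(R) = 13 + 2*R² (D(R) = (R² + R²) + 13 = 2*R² + 13 = 13 + 2*R²)
E(B) = 2 + B² (E(B) = B² + 2 = 2 + B²)
t(r) = -r² (t(r) = (r*(-1))*r = (-r)*r = -r²)
(77 + D(6))*t(E(3)) = (77 + (13 + 2*6²))*(-(2 + 3²)²) = (77 + (13 + 2*36))*(-(2 + 9)²) = (77 + (13 + 72))*(-1*11²) = (77 + 85)*(-1*121) = 162*(-121) = -19602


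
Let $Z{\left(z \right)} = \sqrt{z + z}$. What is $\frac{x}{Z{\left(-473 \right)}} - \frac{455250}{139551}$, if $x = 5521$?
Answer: $- \frac{151750}{46517} - \frac{5521 i \sqrt{946}}{946} \approx -3.2622 - 179.5 i$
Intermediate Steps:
$Z{\left(z \right)} = \sqrt{2} \sqrt{z}$ ($Z{\left(z \right)} = \sqrt{2 z} = \sqrt{2} \sqrt{z}$)
$\frac{x}{Z{\left(-473 \right)}} - \frac{455250}{139551} = \frac{5521}{\sqrt{2} \sqrt{-473}} - \frac{455250}{139551} = \frac{5521}{\sqrt{2} i \sqrt{473}} - \frac{151750}{46517} = \frac{5521}{i \sqrt{946}} - \frac{151750}{46517} = 5521 \left(- \frac{i \sqrt{946}}{946}\right) - \frac{151750}{46517} = - \frac{5521 i \sqrt{946}}{946} - \frac{151750}{46517} = - \frac{151750}{46517} - \frac{5521 i \sqrt{946}}{946}$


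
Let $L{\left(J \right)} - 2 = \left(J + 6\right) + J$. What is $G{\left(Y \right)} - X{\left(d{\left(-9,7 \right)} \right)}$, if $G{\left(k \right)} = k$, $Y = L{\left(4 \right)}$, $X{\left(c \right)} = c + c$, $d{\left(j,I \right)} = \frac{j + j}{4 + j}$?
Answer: $\frac{44}{5} \approx 8.8$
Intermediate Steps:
$d{\left(j,I \right)} = \frac{2 j}{4 + j}$
$X{\left(c \right)} = 2 c$
$L{\left(J \right)} = 8 + 2 J$ ($L{\left(J \right)} = 2 + \left(\left(J + 6\right) + J\right) = 2 + \left(\left(6 + J\right) + J\right) = 2 + \left(6 + 2 J\right) = 8 + 2 J$)
$Y = 16$ ($Y = 8 + 2 \cdot 4 = 8 + 8 = 16$)
$G{\left(Y \right)} - X{\left(d{\left(-9,7 \right)} \right)} = 16 - 2 \cdot 2 \left(-9\right) \frac{1}{4 - 9} = 16 - 2 \cdot 2 \left(-9\right) \frac{1}{-5} = 16 - 2 \cdot 2 \left(-9\right) \left(- \frac{1}{5}\right) = 16 - 2 \cdot \frac{18}{5} = 16 - \frac{36}{5} = \frac{44}{5}$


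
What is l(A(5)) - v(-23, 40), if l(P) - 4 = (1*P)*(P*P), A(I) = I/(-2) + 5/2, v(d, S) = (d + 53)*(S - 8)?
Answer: -956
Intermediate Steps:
v(d, S) = (-8 + S)*(53 + d) (v(d, S) = (53 + d)*(-8 + S) = (-8 + S)*(53 + d))
A(I) = 5/2 - I/2 (A(I) = I*(-½) + 5*(½) = -I/2 + 5/2 = 5/2 - I/2)
l(P) = 4 + P³ (l(P) = 4 + (1*P)*(P*P) = 4 + P*P² = 4 + P³)
l(A(5)) - v(-23, 40) = (4 + (5/2 - ½*5)³) - (-424 - 8*(-23) + 53*40 + 40*(-23)) = (4 + (5/2 - 5/2)³) - (-424 + 184 + 2120 - 920) = (4 + 0³) - 1*960 = (4 + 0) - 960 = 4 - 960 = -956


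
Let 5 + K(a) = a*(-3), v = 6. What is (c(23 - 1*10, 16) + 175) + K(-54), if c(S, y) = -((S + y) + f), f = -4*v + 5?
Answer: 322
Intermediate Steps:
f = -19 (f = -4*6 + 5 = -24 + 5 = -19)
c(S, y) = 19 - S - y (c(S, y) = -((S + y) - 19) = -(-19 + S + y) = 19 - S - y)
K(a) = -5 - 3*a (K(a) = -5 + a*(-3) = -5 - 3*a)
(c(23 - 1*10, 16) + 175) + K(-54) = ((19 - (23 - 1*10) - 1*16) + 175) + (-5 - 3*(-54)) = ((19 - (23 - 10) - 16) + 175) + (-5 + 162) = ((19 - 1*13 - 16) + 175) + 157 = ((19 - 13 - 16) + 175) + 157 = (-10 + 175) + 157 = 165 + 157 = 322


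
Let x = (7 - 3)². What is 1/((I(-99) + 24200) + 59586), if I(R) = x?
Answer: 1/83802 ≈ 1.1933e-5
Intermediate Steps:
x = 16 (x = 4² = 16)
I(R) = 16
1/((I(-99) + 24200) + 59586) = 1/((16 + 24200) + 59586) = 1/(24216 + 59586) = 1/83802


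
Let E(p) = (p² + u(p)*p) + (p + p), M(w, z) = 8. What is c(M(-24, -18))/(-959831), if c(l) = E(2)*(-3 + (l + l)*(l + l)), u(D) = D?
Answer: -3036/959831 ≈ -0.0031631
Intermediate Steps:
E(p) = 2*p + 2*p² (E(p) = (p² + p*p) + (p + p) = (p² + p²) + 2*p = 2*p² + 2*p = 2*p + 2*p²)
c(l) = -36 + 48*l² (c(l) = (2*2*(1 + 2))*(-3 + (l + l)*(l + l)) = (2*2*3)*(-3 + (2*l)*(2*l)) = 12*(-3 + 4*l²) = -36 + 48*l²)
c(M(-24, -18))/(-959831) = (-36 + 48*8²)/(-959831) = (-36 + 48*64)*(-1/959831) = (-36 + 3072)*(-1/959831) = 3036*(-1/959831) = -3036/959831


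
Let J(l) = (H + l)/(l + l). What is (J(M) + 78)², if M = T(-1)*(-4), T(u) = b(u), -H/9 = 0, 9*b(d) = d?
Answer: 24649/4 ≈ 6162.3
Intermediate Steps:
b(d) = d/9
H = 0 (H = -9*0 = 0)
T(u) = u/9
M = 4/9 (M = ((⅑)*(-1))*(-4) = -⅑*(-4) = 4/9 ≈ 0.44444)
J(l) = ½ (J(l) = (0 + l)/(l + l) = l/((2*l)) = l*(1/(2*l)) = ½)
(J(M) + 78)² = (½ + 78)² = (157/2)² = 24649/4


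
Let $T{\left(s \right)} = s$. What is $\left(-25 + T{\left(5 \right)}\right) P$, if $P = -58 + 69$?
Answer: $-220$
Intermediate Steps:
$P = 11$
$\left(-25 + T{\left(5 \right)}\right) P = \left(-25 + 5\right) 11 = \left(-20\right) 11 = -220$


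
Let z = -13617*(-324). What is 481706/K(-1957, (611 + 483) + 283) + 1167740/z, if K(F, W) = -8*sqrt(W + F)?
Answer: 291935/1102977 + 240853*I*sqrt(145)/1160 ≈ 0.26468 + 2500.2*I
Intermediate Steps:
z = 4411908
K(F, W) = -8*sqrt(F + W)
481706/K(-1957, (611 + 483) + 283) + 1167740/z = 481706/((-8*sqrt(-1957 + ((611 + 483) + 283)))) + 1167740/4411908 = 481706/((-8*sqrt(-1957 + (1094 + 283)))) + 1167740*(1/4411908) = 481706/((-8*sqrt(-1957 + 1377))) + 291935/1102977 = 481706/((-16*I*sqrt(145))) + 291935/1102977 = 481706*(I*sqrt(145)/2320) + 291935/1102977 = 240853*I*sqrt(145)/1160 + 291935/1102977 = 291935/1102977 + 240853*I*sqrt(145)/1160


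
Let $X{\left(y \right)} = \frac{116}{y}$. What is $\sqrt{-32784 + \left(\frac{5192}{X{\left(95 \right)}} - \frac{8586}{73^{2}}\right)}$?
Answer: $\frac{2 i \sqrt{31969615573}}{2117} \approx 168.92 i$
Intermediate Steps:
$\sqrt{-32784 + \left(\frac{5192}{X{\left(95 \right)}} - \frac{8586}{73^{2}}\right)} = \sqrt{-32784 + \left(\frac{5192}{116 \cdot \frac{1}{95}} - \frac{8586}{73^{2}}\right)} = \sqrt{-32784 + \left(\frac{5192}{116 \cdot \frac{1}{95}} - \frac{8586}{5329}\right)} = \sqrt{-32784 + \left(\frac{5192}{\frac{116}{95}} - \frac{8586}{5329}\right)} = \sqrt{-32784 + \left(5192 \cdot \frac{95}{116} - \frac{8586}{5329}\right)} = \sqrt{-32784 + \left(\frac{123310}{29} - \frac{8586}{5329}\right)} = \sqrt{-32784 + \frac{656869996}{154541}} = \sqrt{- \frac{4409602148}{154541}} = \frac{2 i \sqrt{31969615573}}{2117}$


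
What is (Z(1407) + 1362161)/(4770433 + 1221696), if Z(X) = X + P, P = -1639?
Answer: 1361929/5992129 ≈ 0.22729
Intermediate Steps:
Z(X) = -1639 + X (Z(X) = X - 1639 = -1639 + X)
(Z(1407) + 1362161)/(4770433 + 1221696) = ((-1639 + 1407) + 1362161)/(4770433 + 1221696) = (-232 + 1362161)/5992129 = 1361929*(1/5992129) = 1361929/5992129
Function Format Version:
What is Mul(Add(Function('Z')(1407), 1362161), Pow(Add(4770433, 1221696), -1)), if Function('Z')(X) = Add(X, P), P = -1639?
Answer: Rational(1361929, 5992129) ≈ 0.22729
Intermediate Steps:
Function('Z')(X) = Add(-1639, X) (Function('Z')(X) = Add(X, -1639) = Add(-1639, X))
Mul(Add(Function('Z')(1407), 1362161), Pow(Add(4770433, 1221696), -1)) = Mul(Add(Add(-1639, 1407), 1362161), Pow(Add(4770433, 1221696), -1)) = Mul(Add(-232, 1362161), Pow(5992129, -1)) = Mul(1361929, Rational(1, 5992129)) = Rational(1361929, 5992129)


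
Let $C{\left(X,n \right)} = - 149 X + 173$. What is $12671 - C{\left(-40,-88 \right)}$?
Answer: $6538$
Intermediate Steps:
$C{\left(X,n \right)} = 173 - 149 X$
$12671 - C{\left(-40,-88 \right)} = 12671 - \left(173 - -5960\right) = 12671 - \left(173 + 5960\right) = 12671 - 6133 = 6538$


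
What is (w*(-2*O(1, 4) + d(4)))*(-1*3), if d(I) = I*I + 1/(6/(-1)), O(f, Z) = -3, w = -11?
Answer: 1441/2 ≈ 720.50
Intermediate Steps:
d(I) = -1/6 + I**2 (d(I) = I**2 + 1/(6*(-1)) = I**2 + 1/(-6) = I**2 - 1/6 = -1/6 + I**2)
(w*(-2*O(1, 4) + d(4)))*(-1*3) = (-11*(-2*(-3) + (-1/6 + 4**2)))*(-1*3) = -11*(6 + (-1/6 + 16))*(-3) = -11*(6 + 95/6)*(-3) = -11*131/6*(-3) = -1441/6*(-3) = 1441/2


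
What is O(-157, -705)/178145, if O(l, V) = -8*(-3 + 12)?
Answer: -72/178145 ≈ -0.00040417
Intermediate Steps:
O(l, V) = -72 (O(l, V) = -8*9 = -72)
O(-157, -705)/178145 = -72/178145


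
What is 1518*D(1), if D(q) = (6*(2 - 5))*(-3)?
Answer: 81972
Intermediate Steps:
D(q) = 54 (D(q) = (6*(-3))*(-3) = -18*(-3) = 54)
1518*D(1) = 1518*54 = 81972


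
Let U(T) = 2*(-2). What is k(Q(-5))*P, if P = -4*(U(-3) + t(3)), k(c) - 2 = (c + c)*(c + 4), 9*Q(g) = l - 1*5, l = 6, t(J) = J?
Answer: 944/81 ≈ 11.654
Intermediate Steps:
U(T) = -4
Q(g) = ⅑ (Q(g) = (6 - 1*5)/9 = (6 - 5)/9 = (⅑)*1 = ⅑)
k(c) = 2 + 2*c*(4 + c) (k(c) = 2 + (c + c)*(c + 4) = 2 + (2*c)*(4 + c) = 2 + 2*c*(4 + c))
P = 4 (P = -4*(-4 + 3) = -4*(-1) = 4)
k(Q(-5))*P = (2 + 2*(⅑)² + 8*(⅑))*4 = (2 + 2*(1/81) + 8/9)*4 = (2 + 2/81 + 8/9)*4 = (236/81)*4 = 944/81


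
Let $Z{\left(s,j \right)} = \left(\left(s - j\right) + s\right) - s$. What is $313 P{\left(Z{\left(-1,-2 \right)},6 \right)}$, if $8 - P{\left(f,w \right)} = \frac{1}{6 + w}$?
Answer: $\frac{29735}{12} \approx 2477.9$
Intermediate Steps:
$Z{\left(s,j \right)} = s - j$ ($Z{\left(s,j \right)} = \left(- j + 2 s\right) - s = s - j$)
$P{\left(f,w \right)} = 8 - \frac{1}{6 + w}$
$313 P{\left(Z{\left(-1,-2 \right)},6 \right)} = 313 \frac{47 + 8 \cdot 6}{6 + 6} = 313 \frac{47 + 48}{12} = 313 \cdot \frac{1}{12} \cdot 95 = 313 \cdot \frac{95}{12} = \frac{29735}{12}$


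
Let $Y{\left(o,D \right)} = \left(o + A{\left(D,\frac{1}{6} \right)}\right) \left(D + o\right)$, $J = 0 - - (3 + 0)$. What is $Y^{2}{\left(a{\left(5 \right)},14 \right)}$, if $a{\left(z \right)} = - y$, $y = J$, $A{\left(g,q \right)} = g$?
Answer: $14641$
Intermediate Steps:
$J = 3$ ($J = 0 - \left(-1\right) 3 = 0 - -3 = 0 + 3 = 3$)
$y = 3$
$a{\left(z \right)} = -3$ ($a{\left(z \right)} = \left(-1\right) 3 = -3$)
$Y{\left(o,D \right)} = \left(D + o\right)^{2}$ ($Y{\left(o,D \right)} = \left(o + D\right) \left(D + o\right) = \left(D + o\right) \left(D + o\right) = \left(D + o\right)^{2}$)
$Y^{2}{\left(a{\left(5 \right)},14 \right)} = \left(14^{2} + \left(-3\right)^{2} + 2 \cdot 14 \left(-3\right)\right)^{2} = \left(196 + 9 - 84\right)^{2} = 121^{2} = 14641$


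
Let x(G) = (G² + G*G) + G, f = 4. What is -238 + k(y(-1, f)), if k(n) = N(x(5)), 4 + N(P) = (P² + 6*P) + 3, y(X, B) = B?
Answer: 3116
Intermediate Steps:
x(G) = G + 2*G² (x(G) = (G² + G²) + G = 2*G² + G = G + 2*G²)
N(P) = -1 + P² + 6*P (N(P) = -4 + ((P² + 6*P) + 3) = -4 + (3 + P² + 6*P) = -1 + P² + 6*P)
k(n) = 3354 (k(n) = -1 + (5*(1 + 2*5))² + 6*(5*(1 + 2*5)) = -1 + (5*(1 + 10))² + 6*(5*(1 + 10)) = -1 + (5*11)² + 6*(5*11) = -1 + 55² + 6*55 = -1 + 3025 + 330 = 3354)
-238 + k(y(-1, f)) = -238 + 3354 = 3116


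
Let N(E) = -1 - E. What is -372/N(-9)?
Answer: -93/2 ≈ -46.500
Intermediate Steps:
-372/N(-9) = -372/(-1 - 1*(-9)) = -372/(-1 + 9) = -372/8 = -372*⅛ = -93/2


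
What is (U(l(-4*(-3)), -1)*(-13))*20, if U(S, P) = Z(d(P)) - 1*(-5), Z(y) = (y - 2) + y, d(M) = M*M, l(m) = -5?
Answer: -1300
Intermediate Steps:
d(M) = M²
Z(y) = -2 + 2*y (Z(y) = (-2 + y) + y = -2 + 2*y)
U(S, P) = 3 + 2*P² (U(S, P) = (-2 + 2*P²) - 1*(-5) = (-2 + 2*P²) + 5 = 3 + 2*P²)
(U(l(-4*(-3)), -1)*(-13))*20 = ((3 + 2*(-1)²)*(-13))*20 = ((3 + 2*1)*(-13))*20 = ((3 + 2)*(-13))*20 = (5*(-13))*20 = -65*20 = -1300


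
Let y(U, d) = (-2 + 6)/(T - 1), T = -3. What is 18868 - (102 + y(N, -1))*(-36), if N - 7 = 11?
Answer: 22504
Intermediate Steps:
N = 18 (N = 7 + 11 = 18)
y(U, d) = -1 (y(U, d) = (-2 + 6)/(-3 - 1) = 4/(-4) = 4*(-¼) = -1)
18868 - (102 + y(N, -1))*(-36) = 18868 - (102 - 1)*(-36) = 18868 - 101*(-36) = 18868 - 1*(-3636) = 18868 + 3636 = 22504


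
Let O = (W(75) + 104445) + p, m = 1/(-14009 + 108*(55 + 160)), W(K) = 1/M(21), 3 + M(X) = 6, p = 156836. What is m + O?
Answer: 7219987087/27633 ≈ 2.6128e+5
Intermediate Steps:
M(X) = 3 (M(X) = -3 + 6 = 3)
W(K) = ⅓ (W(K) = 1/3 = ⅓)
m = 1/9211 (m = 1/(-14009 + 108*215) = 1/(-14009 + 23220) = 1/9211 ≈ 0.00010857)
O = 783844/3 (O = (⅓ + 104445) + 156836 = 313336/3 + 156836 = 783844/3 ≈ 2.6128e+5)
m + O = 1/9211 + 783844/3 = 7219987087/27633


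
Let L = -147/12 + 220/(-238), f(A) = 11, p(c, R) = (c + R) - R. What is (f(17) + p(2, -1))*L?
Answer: -81523/476 ≈ -171.27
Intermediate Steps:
p(c, R) = c (p(c, R) = (R + c) - R = c)
L = -6271/476 (L = -147*1/12 + 220*(-1/238) = -49/4 - 110/119 = -6271/476 ≈ -13.174)
(f(17) + p(2, -1))*L = (11 + 2)*(-6271/476) = 13*(-6271/476) = -81523/476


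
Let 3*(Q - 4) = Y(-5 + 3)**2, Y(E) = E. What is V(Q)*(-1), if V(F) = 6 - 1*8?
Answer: 2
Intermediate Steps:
Q = 16/3 (Q = 4 + (-5 + 3)**2/3 = 4 + (1/3)*(-2)**2 = 4 + (1/3)*4 = 4 + 4/3 = 16/3 ≈ 5.3333)
V(F) = -2 (V(F) = 6 - 8 = -2)
V(Q)*(-1) = -2*(-1) = 2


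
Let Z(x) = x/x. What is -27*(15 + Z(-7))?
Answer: -432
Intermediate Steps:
Z(x) = 1
-27*(15 + Z(-7)) = -27*(15 + 1) = -27*16 = -432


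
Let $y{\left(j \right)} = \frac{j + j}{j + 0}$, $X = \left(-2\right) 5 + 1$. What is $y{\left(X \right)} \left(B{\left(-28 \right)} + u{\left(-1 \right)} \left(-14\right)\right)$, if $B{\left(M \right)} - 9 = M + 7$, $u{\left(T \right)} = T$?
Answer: $4$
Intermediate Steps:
$X = -9$ ($X = -10 + 1 = -9$)
$B{\left(M \right)} = 16 + M$ ($B{\left(M \right)} = 9 + \left(M + 7\right) = 9 + \left(7 + M\right) = 16 + M$)
$y{\left(j \right)} = 2$ ($y{\left(j \right)} = \frac{2 j}{j} = 2$)
$y{\left(X \right)} \left(B{\left(-28 \right)} + u{\left(-1 \right)} \left(-14\right)\right) = 2 \left(\left(16 - 28\right) - -14\right) = 2 \left(-12 + 14\right) = 2 \cdot 2 = 4$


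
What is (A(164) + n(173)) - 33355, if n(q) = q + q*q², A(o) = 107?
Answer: 5144642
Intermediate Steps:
n(q) = q + q³
(A(164) + n(173)) - 33355 = (107 + (173 + 173³)) - 33355 = (107 + (173 + 5177717)) - 33355 = (107 + 5177890) - 33355 = 5177997 - 33355 = 5144642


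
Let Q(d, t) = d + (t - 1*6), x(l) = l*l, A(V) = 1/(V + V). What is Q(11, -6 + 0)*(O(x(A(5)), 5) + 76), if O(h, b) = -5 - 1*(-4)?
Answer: -75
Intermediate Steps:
A(V) = 1/(2*V)
x(l) = l²
O(h, b) = -1 (O(h, b) = -5 + 4 = -1)
Q(d, t) = -6 + d + t (Q(d, t) = d + (t - 6) = d + (-6 + t) = -6 + d + t)
Q(11, -6 + 0)*(O(x(A(5)), 5) + 76) = (-6 + 11 + (-6 + 0))*(-1 + 76) = (-6 + 11 - 6)*75 = -1*75 = -75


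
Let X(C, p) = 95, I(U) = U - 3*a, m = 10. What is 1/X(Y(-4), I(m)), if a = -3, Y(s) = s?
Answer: 1/95 ≈ 0.010526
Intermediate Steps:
I(U) = 9 + U (I(U) = U - 3*(-3) = U + 9 = 9 + U)
1/X(Y(-4), I(m)) = 1/95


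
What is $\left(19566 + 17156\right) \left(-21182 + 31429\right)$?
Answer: $376290334$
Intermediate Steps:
$\left(19566 + 17156\right) \left(-21182 + 31429\right) = 36722 \cdot 10247 = 376290334$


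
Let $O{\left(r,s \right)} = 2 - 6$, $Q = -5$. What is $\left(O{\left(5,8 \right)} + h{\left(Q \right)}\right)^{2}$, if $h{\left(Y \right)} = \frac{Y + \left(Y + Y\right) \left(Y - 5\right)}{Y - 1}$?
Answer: $\frac{14161}{36} \approx 393.36$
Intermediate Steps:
$O{\left(r,s \right)} = -4$ ($O{\left(r,s \right)} = 2 - 6 = -4$)
$h{\left(Y \right)} = \frac{Y + 2 Y \left(-5 + Y\right)}{-1 + Y}$
$\left(O{\left(5,8 \right)} + h{\left(Q \right)}\right)^{2} = \left(-4 - \frac{5 \left(-9 + 2 \left(-5\right)\right)}{-1 - 5}\right)^{2} = \left(-4 - \frac{5 \left(-9 - 10\right)}{-6}\right)^{2} = \left(-4 - \left(- \frac{5}{6}\right) \left(-19\right)\right)^{2} = \left(-4 - \frac{95}{6}\right)^{2} = \left(- \frac{119}{6}\right)^{2} = \frac{14161}{36}$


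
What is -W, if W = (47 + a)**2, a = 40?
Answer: -7569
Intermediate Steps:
W = 7569 (W = (47 + 40)**2 = 87**2 = 7569)
-W = -1*7569 = -7569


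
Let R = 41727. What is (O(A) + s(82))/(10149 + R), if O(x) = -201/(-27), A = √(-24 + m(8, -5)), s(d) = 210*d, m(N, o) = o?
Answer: 155047/466884 ≈ 0.33209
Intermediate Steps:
A = I*√29 (A = √(-24 - 5) = √(-29) = I*√29 ≈ 5.3852*I)
O(x) = 67/9 (O(x) = -201*(-1/27) = 67/9)
(O(A) + s(82))/(10149 + R) = (67/9 + 210*82)/(10149 + 41727) = (67/9 + 17220)/51876 = (155047/9)*(1/51876) = 155047/466884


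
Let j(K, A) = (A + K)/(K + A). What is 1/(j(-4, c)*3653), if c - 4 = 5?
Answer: 1/3653 ≈ 0.00027375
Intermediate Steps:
c = 9 (c = 4 + 5 = 9)
j(K, A) = 1 (j(K, A) = (A + K)/(A + K) = 1)
1/(j(-4, c)*3653) = 1/(1*3653) = 1/3653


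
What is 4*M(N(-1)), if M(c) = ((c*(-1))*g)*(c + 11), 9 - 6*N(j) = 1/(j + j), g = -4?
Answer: 2869/9 ≈ 318.78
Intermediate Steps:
N(j) = 3/2 - 1/(12*j) (N(j) = 3/2 - 1/(6*(j + j)) = 3/2 - 1/(2*j)/6 = 3/2 - 1/(12*j))
M(c) = 4*c*(11 + c) (M(c) = ((c*(-1))*(-4))*(c + 11) = (-c*(-4))*(11 + c) = (4*c)*(11 + c) = 4*c*(11 + c))
4*M(N(-1)) = 4*(4*((1/12)*(-1 + 18*(-1))/(-1))*(11 + (1/12)*(-1 + 18*(-1))/(-1))) = 4*(4*((1/12)*(-1)*(-1 - 18))*(11 + (1/12)*(-1)*(-1 - 18))) = 4*(4*((1/12)*(-1)*(-19))*(11 + (1/12)*(-1)*(-19))) = 4*(4*(19/12)*(11 + 19/12)) = 4*(4*(19/12)*(151/12)) = 4*(2869/36) = 2869/9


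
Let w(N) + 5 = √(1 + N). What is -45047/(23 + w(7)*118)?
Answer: 25541649/210097 + 10631092*√2/210097 ≈ 193.13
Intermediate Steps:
w(N) = -5 + √(1 + N)
-45047/(23 + w(7)*118) = -45047/(23 + (-5 + √(1 + 7))*118) = -45047/(23 + (-5 + √8)*118) = -45047/(23 + (-5 + 2*√2)*118) = -45047/(23 + (-590 + 236*√2)) = -45047/(-567 + 236*√2)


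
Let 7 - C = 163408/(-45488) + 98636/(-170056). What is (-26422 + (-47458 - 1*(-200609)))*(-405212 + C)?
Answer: -6206620043499760539/120867302 ≈ -5.1351e+10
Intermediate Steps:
C = 1350372133/120867302 (C = 7 - (163408/(-45488) + 98636/(-170056)) = 7 - (163408*(-1/45488) + 98636*(-1/170056)) = 7 - (-10213/2843 - 24659/42514) = 7 - 1*(-504301019/120867302) = 7 + 504301019/120867302 = 1350372133/120867302 ≈ 11.172)
(-26422 + (-47458 - 1*(-200609)))*(-405212 + C) = (-26422 + (-47458 - 1*(-200609)))*(-405212 + 1350372133/120867302) = (-26422 + (-47458 + 200609))*(-48975530805891/120867302) = (-26422 + 153151)*(-48975530805891/120867302) = 126729*(-48975530805891/120867302) = -6206620043499760539/120867302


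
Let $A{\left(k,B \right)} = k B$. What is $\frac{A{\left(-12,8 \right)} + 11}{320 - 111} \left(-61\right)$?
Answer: $\frac{5185}{209} \approx 24.809$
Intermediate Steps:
$A{\left(k,B \right)} = B k$
$\frac{A{\left(-12,8 \right)} + 11}{320 - 111} \left(-61\right) = \frac{8 \left(-12\right) + 11}{320 - 111} \left(-61\right) = \frac{-96 + 11}{209} \left(-61\right) = \left(-85\right) \frac{1}{209} \left(-61\right) = \left(- \frac{85}{209}\right) \left(-61\right) = \frac{5185}{209}$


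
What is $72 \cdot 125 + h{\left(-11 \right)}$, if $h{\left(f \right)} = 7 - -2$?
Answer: $9009$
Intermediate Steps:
$h{\left(f \right)} = 9$ ($h{\left(f \right)} = 7 + 2 = 9$)
$72 \cdot 125 + h{\left(-11 \right)} = 72 \cdot 125 + 9 = 9000 + 9 = 9009$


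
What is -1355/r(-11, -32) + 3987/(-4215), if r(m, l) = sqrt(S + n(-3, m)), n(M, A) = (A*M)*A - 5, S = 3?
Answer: -1329/1405 + 271*I*sqrt(365)/73 ≈ -0.94591 + 70.924*I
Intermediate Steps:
n(M, A) = -5 + M*A**2 (n(M, A) = M*A**2 - 5 = -5 + M*A**2)
r(m, l) = sqrt(-2 - 3*m**2) (r(m, l) = sqrt(3 + (-5 - 3*m**2)) = sqrt(-2 - 3*m**2))
-1355/r(-11, -32) + 3987/(-4215) = -1355/sqrt(-2 - 3*(-11)**2) + 3987/(-4215) = -1355/sqrt(-2 - 3*121) + 3987*(-1/4215) = -1355/sqrt(-2 - 363) - 1329/1405 = -1355*(-I*sqrt(365)/365) - 1329/1405 = -(-271)*I*sqrt(365)/73 - 1329/1405 = 271*I*sqrt(365)/73 - 1329/1405 = -1329/1405 + 271*I*sqrt(365)/73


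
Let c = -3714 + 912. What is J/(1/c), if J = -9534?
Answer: 26714268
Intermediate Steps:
c = -2802
J/(1/c) = -9534/(1/(-2802)) = -9534/(-1/2802) = -9534*(-2802) = 26714268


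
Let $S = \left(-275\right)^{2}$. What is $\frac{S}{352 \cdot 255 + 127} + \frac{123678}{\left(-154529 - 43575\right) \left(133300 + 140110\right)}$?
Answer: $\frac{2048056120052807}{2434302414572840} \approx 0.84133$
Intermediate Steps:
$S = 75625$
$\frac{S}{352 \cdot 255 + 127} + \frac{123678}{\left(-154529 - 43575\right) \left(133300 + 140110\right)} = \frac{75625}{352 \cdot 255 + 127} + \frac{123678}{\left(-154529 - 43575\right) \left(133300 + 140110\right)} = \frac{75625}{89760 + 127} + \frac{123678}{\left(-198104\right) 273410} = \frac{75625}{89887} + \frac{123678}{-54163614640} = 75625 \cdot \frac{1}{89887} + 123678 \left(- \frac{1}{54163614640}\right) = \frac{75625}{89887} - \frac{61839}{27081807320} = \frac{2048056120052807}{2434302414572840}$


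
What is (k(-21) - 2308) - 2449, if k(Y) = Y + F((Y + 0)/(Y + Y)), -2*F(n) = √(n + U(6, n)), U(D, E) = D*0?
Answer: -4778 - √2/4 ≈ -4778.4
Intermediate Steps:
U(D, E) = 0
F(n) = -√n/2 (F(n) = -√(n + 0)/2 = -√n/2)
k(Y) = Y - √2/4 (k(Y) = Y - √((Y + 0)/(Y + Y))/2 = Y - √(Y*(1/(2*Y)))/2 = Y - √(½)/2 = Y - √2/4)
(k(-21) - 2308) - 2449 = ((-21 - √2/4) - 2308) - 2449 = (-2329 - √2/4) - 2449 = -4778 - √2/4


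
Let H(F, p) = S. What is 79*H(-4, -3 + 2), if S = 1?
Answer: 79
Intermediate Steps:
H(F, p) = 1
79*H(-4, -3 + 2) = 79*1 = 79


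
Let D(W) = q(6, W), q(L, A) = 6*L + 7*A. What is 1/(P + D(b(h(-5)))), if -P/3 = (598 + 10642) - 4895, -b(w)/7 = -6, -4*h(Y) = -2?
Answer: -1/18705 ≈ -5.3462e-5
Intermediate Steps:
h(Y) = 1/2 (h(Y) = -1/4*(-2) = 1/2)
b(w) = 42 (b(w) = -7*(-6) = 42)
P = -19035 (P = -3*((598 + 10642) - 4895) = -3*(11240 - 4895) = -3*6345 = -19035)
D(W) = 36 + 7*W (D(W) = 6*6 + 7*W = 36 + 7*W)
1/(P + D(b(h(-5)))) = 1/(-19035 + (36 + 7*42)) = 1/(-19035 + (36 + 294)) = 1/(-19035 + 330) = 1/(-18705) = -1/18705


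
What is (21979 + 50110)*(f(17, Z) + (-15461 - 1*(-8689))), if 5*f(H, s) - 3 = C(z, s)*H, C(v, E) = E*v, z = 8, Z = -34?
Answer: -2774056809/5 ≈ -5.5481e+8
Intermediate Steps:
f(H, s) = ⅗ + 8*H*s/5 (f(H, s) = ⅗ + ((s*8)*H)/5 = ⅗ + ((8*s)*H)/5 = ⅗ + (8*H*s)/5 = ⅗ + 8*H*s/5)
(21979 + 50110)*(f(17, Z) + (-15461 - 1*(-8689))) = (21979 + 50110)*((⅗ + (8/5)*17*(-34)) + (-15461 - 1*(-8689))) = 72089*((⅗ - 4624/5) + (-15461 + 8689)) = 72089*(-4621/5 - 6772) = 72089*(-38481/5) = -2774056809/5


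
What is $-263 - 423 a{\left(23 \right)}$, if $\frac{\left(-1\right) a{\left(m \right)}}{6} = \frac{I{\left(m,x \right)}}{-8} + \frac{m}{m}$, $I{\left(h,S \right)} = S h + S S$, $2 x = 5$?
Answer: $- \frac{287195}{16} \approx -17950.0$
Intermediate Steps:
$x = \frac{5}{2}$ ($x = \frac{1}{2} \cdot 5 = \frac{5}{2} \approx 2.5$)
$I{\left(h,S \right)} = S^{2} + S h$ ($I{\left(h,S \right)} = S h + S^{2} = S^{2} + S h$)
$a{\left(m \right)} = - \frac{21}{16} + \frac{15 m}{8}$ ($a{\left(m \right)} = - 6 \left(\frac{\frac{5}{2} \left(\frac{5}{2} + m\right)}{-8} + \frac{m}{m}\right) = - 6 \left(\left(\frac{25}{4} + \frac{5 m}{2}\right) \left(- \frac{1}{8}\right) + 1\right) = - 6 \left(\left(- \frac{25}{32} - \frac{5 m}{16}\right) + 1\right) = - 6 \left(\frac{7}{32} - \frac{5 m}{16}\right) = - \frac{21}{16} + \frac{15 m}{8}$)
$-263 - 423 a{\left(23 \right)} = -263 - 423 \left(- \frac{21}{16} + \frac{15}{8} \cdot 23\right) = -263 - 423 \left(- \frac{21}{16} + \frac{345}{8}\right) = -263 - \frac{282987}{16} = - \frac{287195}{16}$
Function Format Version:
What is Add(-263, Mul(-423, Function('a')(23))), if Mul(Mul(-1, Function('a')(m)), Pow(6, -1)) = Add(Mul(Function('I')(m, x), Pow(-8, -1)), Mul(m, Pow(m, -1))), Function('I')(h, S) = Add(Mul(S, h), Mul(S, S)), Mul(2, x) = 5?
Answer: Rational(-287195, 16) ≈ -17950.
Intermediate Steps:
x = Rational(5, 2) (x = Mul(Rational(1, 2), 5) = Rational(5, 2) ≈ 2.5000)
Function('I')(h, S) = Add(Pow(S, 2), Mul(S, h)) (Function('I')(h, S) = Add(Mul(S, h), Pow(S, 2)) = Add(Pow(S, 2), Mul(S, h)))
Function('a')(m) = Add(Rational(-21, 16), Mul(Rational(15, 8), m)) (Function('a')(m) = Mul(-6, Add(Mul(Mul(Rational(5, 2), Add(Rational(5, 2), m)), Pow(-8, -1)), Mul(m, Pow(m, -1)))) = Mul(-6, Add(Mul(Add(Rational(25, 4), Mul(Rational(5, 2), m)), Rational(-1, 8)), 1)) = Mul(-6, Add(Add(Rational(-25, 32), Mul(Rational(-5, 16), m)), 1)) = Mul(-6, Add(Rational(7, 32), Mul(Rational(-5, 16), m))) = Add(Rational(-21, 16), Mul(Rational(15, 8), m)))
Add(-263, Mul(-423, Function('a')(23))) = Add(-263, Mul(-423, Add(Rational(-21, 16), Mul(Rational(15, 8), 23)))) = Add(-263, Mul(-423, Add(Rational(-21, 16), Rational(345, 8)))) = Add(-263, Mul(-423, Rational(669, 16))) = Add(-263, Rational(-282987, 16)) = Rational(-287195, 16)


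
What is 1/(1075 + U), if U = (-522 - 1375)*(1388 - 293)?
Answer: -1/2076140 ≈ -4.8166e-7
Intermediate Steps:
U = -2077215 (U = -1897*1095 = -2077215)
1/(1075 + U) = 1/(1075 - 2077215) = 1/(-2076140) = -1/2076140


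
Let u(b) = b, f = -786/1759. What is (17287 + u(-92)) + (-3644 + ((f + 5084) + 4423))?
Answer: 40558236/1759 ≈ 23058.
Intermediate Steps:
f = -786/1759 (f = -786*1/1759 = -786/1759 ≈ -0.44684)
(17287 + u(-92)) + (-3644 + ((f + 5084) + 4423)) = (17287 - 92) + (-3644 + ((-786/1759 + 5084) + 4423)) = 17195 + (-3644 + (8941970/1759 + 4423)) = 17195 + (-3644 + 16722027/1759) = 17195 + 10312231/1759 = 40558236/1759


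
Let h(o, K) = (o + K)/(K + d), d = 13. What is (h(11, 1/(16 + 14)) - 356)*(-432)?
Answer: 59989680/391 ≈ 1.5343e+5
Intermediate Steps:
h(o, K) = (K + o)/(13 + K) (h(o, K) = (o + K)/(K + 13) = (K + o)/(13 + K))
(h(11, 1/(16 + 14)) - 356)*(-432) = ((1/(16 + 14) + 11)/(13 + 1/(16 + 14)) - 356)*(-432) = ((1/30 + 11)/(13 + 1/30) - 356)*(-432) = ((331/30)/(391/30) - 356)*(-432) = ((30/391)*(331/30) - 356)*(-432) = (331/391 - 356)*(-432) = -138865/391*(-432) = 59989680/391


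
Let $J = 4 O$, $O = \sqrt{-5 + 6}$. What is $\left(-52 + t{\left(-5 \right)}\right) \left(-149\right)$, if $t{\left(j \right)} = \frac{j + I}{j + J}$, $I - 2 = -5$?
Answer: $6556$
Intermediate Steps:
$I = -3$ ($I = 2 - 5 = -3$)
$O = 1$ ($O = \sqrt{1} = 1$)
$J = 4$ ($J = 4 \cdot 1 = 4$)
$t{\left(j \right)} = \frac{-3 + j}{4 + j}$ ($t{\left(j \right)} = \frac{j - 3}{j + 4} = \frac{-3 + j}{4 + j}$)
$\left(-52 + t{\left(-5 \right)}\right) \left(-149\right) = \left(-52 + \frac{-3 - 5}{4 - 5}\right) \left(-149\right) = \left(-52 + \frac{1}{-1} \left(-8\right)\right) \left(-149\right) = \left(-52 - -8\right) \left(-149\right) = \left(-52 + 8\right) \left(-149\right) = \left(-44\right) \left(-149\right) = 6556$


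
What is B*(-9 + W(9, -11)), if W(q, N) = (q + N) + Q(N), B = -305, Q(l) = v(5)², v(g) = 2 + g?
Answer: -11590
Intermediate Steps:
Q(l) = 49 (Q(l) = (2 + 5)² = 7² = 49)
W(q, N) = 49 + N + q (W(q, N) = (q + N) + 49 = (N + q) + 49 = 49 + N + q)
B*(-9 + W(9, -11)) = -305*(-9 + (49 - 11 + 9)) = -305*(-9 + 47) = -305*38 = -11590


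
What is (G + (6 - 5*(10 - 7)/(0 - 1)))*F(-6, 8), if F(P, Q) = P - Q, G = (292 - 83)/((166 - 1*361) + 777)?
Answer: -87017/291 ≈ -299.03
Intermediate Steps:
G = 209/582 (G = 209/((166 - 361) + 777) = 209/(-195 + 777) = 209/582 ≈ 0.35911)
(G + (6 - 5*(10 - 7)/(0 - 1)))*F(-6, 8) = (209/582 + (6 - 5*(10 - 7)/(0 - 1)))*(-6 - 1*8) = (209/582 + (6 - 15/(-1)))*(-6 - 8) = (209/582 + (6 - 15*(-1)))*(-14) = (209/582 + (6 - 5*(-3)))*(-14) = (209/582 + (6 + 15))*(-14) = (209/582 + 21)*(-14) = (12431/582)*(-14) = -87017/291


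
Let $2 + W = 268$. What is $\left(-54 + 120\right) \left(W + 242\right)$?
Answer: $33528$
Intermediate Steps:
$W = 266$ ($W = -2 + 268 = 266$)
$\left(-54 + 120\right) \left(W + 242\right) = \left(-54 + 120\right) \left(266 + 242\right) = 66 \cdot 508 = 33528$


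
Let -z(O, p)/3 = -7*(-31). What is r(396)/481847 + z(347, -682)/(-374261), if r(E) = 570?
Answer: 527011167/180336540067 ≈ 0.0029224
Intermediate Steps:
z(O, p) = -651 (z(O, p) = -(-21)*(-31) = -3*217 = -651)
r(396)/481847 + z(347, -682)/(-374261) = 570/481847 - 651/(-374261) = 570*(1/481847) - 651*(-1/374261) = 570/481847 + 651/374261 = 527011167/180336540067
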